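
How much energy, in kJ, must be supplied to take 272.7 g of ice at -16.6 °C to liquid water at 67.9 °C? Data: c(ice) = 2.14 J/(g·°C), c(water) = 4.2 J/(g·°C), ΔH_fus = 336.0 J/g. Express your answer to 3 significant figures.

q1 (heat ice -16.6→0.0 °C): 272.7 × 2.14 × 16.6 = 9687 J
q2 (melt at 0 °C): 272.7 × 336.0 = 91627 J
q3 (heat water 0.0→67.9 °C): 272.7 × 4.2 × 67.9 = 77769 J
Total: 9687 + 91627 + 77769 = 179083 J = 179 kJ

q = 179 kJ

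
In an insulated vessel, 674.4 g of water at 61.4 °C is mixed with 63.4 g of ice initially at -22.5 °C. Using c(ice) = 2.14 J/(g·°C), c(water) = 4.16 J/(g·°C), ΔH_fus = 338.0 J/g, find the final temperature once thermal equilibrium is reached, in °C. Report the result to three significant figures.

T_f = 48.1 °C

Heat to bring ice to 0 °C and melt it: q₁ = 63.4×2.14×22.5 + 63.4×338.0 = 24482 J
Heat the water can supply cooling to 0 °C: 674.4×4.16×61.4 = 172258 J > q₁, so all ice melts.
Energy balance: 674.4×4.16×(61.4 − T) = 24482 + 63.4×4.16×(T − 0)
2805.504(61.4 − T) = 24482 + 263.744 T
172258 − 24482 = 3069.248 T
T = 147776 / 3069.248 = 48.147 °C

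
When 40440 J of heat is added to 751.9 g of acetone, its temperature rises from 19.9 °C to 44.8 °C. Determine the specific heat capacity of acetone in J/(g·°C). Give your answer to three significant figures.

c = 2.16 J/(g·°C)

c = q / (m ΔT) = 40440 / (751.9 × 24.9)
c = 40440 / 18722.31 = 2.16 J/(g·°C)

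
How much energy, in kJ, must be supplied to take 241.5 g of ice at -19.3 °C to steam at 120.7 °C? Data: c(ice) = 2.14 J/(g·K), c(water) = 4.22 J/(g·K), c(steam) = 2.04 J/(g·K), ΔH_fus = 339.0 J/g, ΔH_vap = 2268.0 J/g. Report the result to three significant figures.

q = 752 kJ

q1 (heat ice -19.3→0.0 °C): 241.5 × 2.14 × 19.3 = 9974 J
q2 (melt at 0 °C): 241.5 × 339.0 = 81869 J
q3 (heat water 0.0→100.0 °C): 241.5 × 4.22 × 100.0 = 101913 J
q4 (vaporize at 100 °C): 241.5 × 2268.0 = 547722 J
q5 (heat steam 100.0→120.7 °C): 241.5 × 2.04 × 20.7 = 10198 J
Total: 9974 + 81869 + 101913 + 547722 + 10198 = 751676 J = 752 kJ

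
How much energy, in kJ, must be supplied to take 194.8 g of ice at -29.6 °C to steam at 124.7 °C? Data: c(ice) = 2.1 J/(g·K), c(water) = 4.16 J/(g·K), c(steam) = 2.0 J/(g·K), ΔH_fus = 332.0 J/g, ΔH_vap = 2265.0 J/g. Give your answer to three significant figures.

q1 (heat ice -29.6→0.0 °C): 194.8 × 2.1 × 29.6 = 12109 J
q2 (melt at 0 °C): 194.8 × 332.0 = 64674 J
q3 (heat water 0.0→100.0 °C): 194.8 × 4.16 × 100.0 = 81037 J
q4 (vaporize at 100 °C): 194.8 × 2265.0 = 441222 J
q5 (heat steam 100.0→124.7 °C): 194.8 × 2.0 × 24.7 = 9623 J
Total: 12109 + 64674 + 81037 + 441222 + 9623 = 608665 J = 609 kJ

q = 609 kJ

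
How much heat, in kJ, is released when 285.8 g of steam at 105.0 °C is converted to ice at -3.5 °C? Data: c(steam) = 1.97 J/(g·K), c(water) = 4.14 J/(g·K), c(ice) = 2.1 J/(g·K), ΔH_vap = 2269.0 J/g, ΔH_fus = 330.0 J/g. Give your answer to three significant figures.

q = 866 kJ

q1 (cool steam 105.0→100 °C): 285.8 × 1.97 × 5.0 = 2815 J
q2 (condense at 100 °C): 285.8 × 2269.0 = 648480 J
q3 (cool water 100→0 °C): 285.8 × 4.14 × 100.0 = 118321 J
q4 (freeze at 0 °C): 285.8 × 330.0 = 94314 J
q5 (cool ice 0→-3.5 °C): 285.8 × 2.1 × 3.5 = 2101 J
Total: 2815 + 648480 + 118321 + 94314 + 2101 = 866031 J = 866 kJ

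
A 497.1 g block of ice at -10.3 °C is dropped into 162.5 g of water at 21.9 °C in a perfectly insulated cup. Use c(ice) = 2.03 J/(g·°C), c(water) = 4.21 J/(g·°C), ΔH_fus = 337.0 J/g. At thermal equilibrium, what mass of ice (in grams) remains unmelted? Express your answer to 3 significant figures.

m_ice remaining = 483 g

Heat to warm all ice to 0 °C: 497.1×2.03×10.3 = 10394 J
Heat released by water cooling to 0 °C: 162.5×4.21×21.9 = 14982 J
14982 J < 10394 + 497.1×337.0 = 177916.7 J, so not all ice melts; final T = 0 °C.
Heat left for melting: 14982 − 10394 = 4588 J
Mass melted = 4588 / 337.0 = 13.61 g
Ice remaining = 497.1 − 13.61 = 483.49 g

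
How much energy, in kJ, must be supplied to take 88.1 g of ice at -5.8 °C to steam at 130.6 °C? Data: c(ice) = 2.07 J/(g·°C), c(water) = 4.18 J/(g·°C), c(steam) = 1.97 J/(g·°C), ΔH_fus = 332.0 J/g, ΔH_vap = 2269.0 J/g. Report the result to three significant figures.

q = 272 kJ

q1 (heat ice -5.8→0.0 °C): 88.1 × 2.07 × 5.8 = 1058 J
q2 (melt at 0 °C): 88.1 × 332.0 = 29249 J
q3 (heat water 0.0→100.0 °C): 88.1 × 4.18 × 100.0 = 36826 J
q4 (vaporize at 100 °C): 88.1 × 2269.0 = 199899 J
q5 (heat steam 100.0→130.6 °C): 88.1 × 1.97 × 30.6 = 5311 J
Total: 1058 + 29249 + 36826 + 199899 + 5311 = 272343 J = 272 kJ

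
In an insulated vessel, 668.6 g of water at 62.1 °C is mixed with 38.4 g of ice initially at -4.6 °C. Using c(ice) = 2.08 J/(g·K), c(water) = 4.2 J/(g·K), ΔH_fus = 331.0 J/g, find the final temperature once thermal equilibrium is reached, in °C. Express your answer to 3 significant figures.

T_f = 54.3 °C

Heat to bring ice to 0 °C and melt it: q₁ = 38.4×2.08×4.6 + 38.4×331.0 = 13078 J
Heat the water can supply cooling to 0 °C: 668.6×4.2×62.1 = 174384 J > q₁, so all ice melts.
Energy balance: 668.6×4.2×(62.1 − T) = 13078 + 38.4×4.2×(T − 0)
2808.12(62.1 − T) = 13078 + 161.28 T
174384 − 13078 = 2969.40 T
T = 161306 / 2969.40 = 54.32 °C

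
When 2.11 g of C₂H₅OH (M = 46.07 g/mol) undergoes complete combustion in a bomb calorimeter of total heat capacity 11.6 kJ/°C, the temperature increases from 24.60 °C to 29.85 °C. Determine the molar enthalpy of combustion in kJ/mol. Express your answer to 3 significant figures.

ΔT = 29.85 − 24.60 = 5.25 °C
q_cal = C_cal × ΔT = 11.6 × 5.25 = 60.9 kJ
n = 2.11 / 46.07 = 0.04580 mol
q_rxn = −q_cal = -60.9 kJ
ΔH = -60.9 / 0.04580 = -1330 kJ/mol

ΔH = -1330 kJ/mol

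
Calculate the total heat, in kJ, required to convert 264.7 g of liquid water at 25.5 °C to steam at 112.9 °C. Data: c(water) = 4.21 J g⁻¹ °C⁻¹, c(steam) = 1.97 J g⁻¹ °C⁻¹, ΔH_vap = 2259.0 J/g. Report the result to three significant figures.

q = 688 kJ

q1 (heat water 25.5→100.0 °C): 264.7 × 4.21 × 74.5 = 83022 J
q2 (vaporize at 100 °C): 264.7 × 2259.0 = 597957 J
q3 (heat steam 100.0→112.9 °C): 264.7 × 1.97 × 12.9 = 6727 J
Total: 83022 + 597957 + 6727 = 687706 J = 688 kJ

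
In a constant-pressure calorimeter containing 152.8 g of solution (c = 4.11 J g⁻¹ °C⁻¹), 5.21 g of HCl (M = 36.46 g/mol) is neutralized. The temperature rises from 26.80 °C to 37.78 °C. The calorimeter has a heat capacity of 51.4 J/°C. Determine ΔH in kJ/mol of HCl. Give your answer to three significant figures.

ΔH = -52.2 kJ/mol

|ΔT| = |37.78 − 26.80| = 10.98 °C
|q_surr| = (152.8 × 4.11 + 51.4) × 10.98 = 679.408 × 10.98 = 7460 J
n(HCl) = 5.21 / 36.46 = 0.1429 mol
Temperature rose, so q_rxn = −|q_surr| = -7.460 kJ
ΔH = q_rxn / n = -52.20 kJ/mol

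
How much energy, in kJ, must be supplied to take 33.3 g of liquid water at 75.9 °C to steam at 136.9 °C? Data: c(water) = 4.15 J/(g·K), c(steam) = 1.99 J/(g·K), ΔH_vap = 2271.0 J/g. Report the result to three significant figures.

q1 (heat water 75.9→100.0 °C): 33.3 × 4.15 × 24.1 = 3330 J
q2 (vaporize at 100 °C): 33.3 × 2271.0 = 75624 J
q3 (heat steam 100.0→136.9 °C): 33.3 × 1.99 × 36.9 = 2445 J
Total: 3330 + 75624 + 2445 = 81399 J = 81.4 kJ

q = 81.4 kJ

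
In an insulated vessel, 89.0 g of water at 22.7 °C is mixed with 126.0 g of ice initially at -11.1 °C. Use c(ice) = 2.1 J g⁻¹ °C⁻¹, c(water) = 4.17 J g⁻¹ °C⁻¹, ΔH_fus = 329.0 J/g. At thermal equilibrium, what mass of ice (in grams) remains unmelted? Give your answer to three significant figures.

Heat to warm all ice to 0 °C: 126.0×2.1×11.1 = 2937.1 J
Heat released by water cooling to 0 °C: 89.0×4.17×22.7 = 8424.7 J
8424.7 J < 2937.1 + 126.0×329.0 = 44391.1 J, so not all ice melts; final T = 0 °C.
Heat left for melting: 8424.7 − 2937.1 = 5487.6 J
Mass melted = 5487.6 / 329.0 = 16.68 g
Ice remaining = 126.0 − 16.68 = 109.32 g

m_ice remaining = 109 g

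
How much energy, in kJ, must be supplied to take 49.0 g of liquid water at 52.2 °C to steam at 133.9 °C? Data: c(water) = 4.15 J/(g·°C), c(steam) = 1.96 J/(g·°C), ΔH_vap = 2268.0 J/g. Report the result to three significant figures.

q1 (heat water 52.2→100.0 °C): 49.0 × 4.15 × 47.8 = 9720 J
q2 (vaporize at 100 °C): 49.0 × 2268.0 = 111132 J
q3 (heat steam 100.0→133.9 °C): 49.0 × 1.96 × 33.9 = 3256 J
Total: 9720 + 111132 + 3256 = 124108 J = 124 kJ

q = 124 kJ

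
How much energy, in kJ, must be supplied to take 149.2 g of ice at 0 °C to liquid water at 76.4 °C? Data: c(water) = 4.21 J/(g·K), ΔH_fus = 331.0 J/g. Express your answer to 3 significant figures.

q = 97.4 kJ

q1 (melt at 0 °C): 149.2 × 331.0 = 49385 J
q2 (heat water 0.0→76.4 °C): 149.2 × 4.21 × 76.4 = 47989 J
Total: 49385 + 47989 = 97374 J = 97.4 kJ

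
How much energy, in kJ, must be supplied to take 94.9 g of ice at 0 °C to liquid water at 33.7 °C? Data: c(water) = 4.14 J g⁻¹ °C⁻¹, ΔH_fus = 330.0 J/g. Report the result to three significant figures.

q = 44.6 kJ

q1 (melt at 0 °C): 94.9 × 330.0 = 31317 J
q2 (heat water 0.0→33.7 °C): 94.9 × 4.14 × 33.7 = 13240 J
Total: 31317 + 13240 = 44557 J = 44.6 kJ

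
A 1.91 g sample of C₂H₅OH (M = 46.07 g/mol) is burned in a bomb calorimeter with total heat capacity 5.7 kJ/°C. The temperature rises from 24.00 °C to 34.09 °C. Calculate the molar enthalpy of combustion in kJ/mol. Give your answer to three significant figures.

ΔT = 34.09 − 24.00 = 10.09 °C
q_cal = C_cal × ΔT = 5.7 × 10.09 = 57.513 kJ
n = 1.91 / 46.07 = 0.04146 mol
q_rxn = −q_cal = -57.513 kJ
ΔH = -57.513 / 0.04146 = -1387 kJ/mol

ΔH = -1390 kJ/mol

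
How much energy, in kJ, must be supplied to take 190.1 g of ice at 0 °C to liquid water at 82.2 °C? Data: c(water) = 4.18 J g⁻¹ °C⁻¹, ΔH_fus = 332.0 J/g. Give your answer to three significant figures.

q1 (melt at 0 °C): 190.1 × 332.0 = 63113 J
q2 (heat water 0.0→82.2 °C): 190.1 × 4.18 × 82.2 = 65318 J
Total: 63113 + 65318 = 128431 J = 128 kJ

q = 128 kJ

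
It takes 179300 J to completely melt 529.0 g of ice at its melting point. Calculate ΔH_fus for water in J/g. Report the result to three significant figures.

ΔH_fus = 339 J/g

ΔH_fus = q / m = 179300 / 529.0 = 339 J/g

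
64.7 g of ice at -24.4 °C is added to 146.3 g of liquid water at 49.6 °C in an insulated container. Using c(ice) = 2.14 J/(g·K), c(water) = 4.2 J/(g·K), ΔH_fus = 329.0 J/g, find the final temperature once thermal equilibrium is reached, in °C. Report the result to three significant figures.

Heat to bring ice to 0 °C and melt it: q₁ = 64.7×2.14×24.4 + 64.7×329.0 = 24665 J
Heat the water can supply cooling to 0 °C: 146.3×4.2×49.6 = 30477.2 J > q₁, so all ice melts.
Energy balance: 146.3×4.2×(49.6 − T) = 24665 + 64.7×4.2×(T − 0)
614.46(49.6 − T) = 24665 + 271.74 T
30477.2 − 24665 = 886.20 T
T = 5812.2 / 886.20 = 6.559 °C

T_f = 6.56 °C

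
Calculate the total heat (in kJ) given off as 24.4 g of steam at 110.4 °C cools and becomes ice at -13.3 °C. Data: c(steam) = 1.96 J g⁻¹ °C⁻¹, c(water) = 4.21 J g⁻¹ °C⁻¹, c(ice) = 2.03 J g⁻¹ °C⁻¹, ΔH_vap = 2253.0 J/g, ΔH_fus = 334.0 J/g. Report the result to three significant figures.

q = 74.6 kJ

q1 (cool steam 110.4→100 °C): 24.4 × 1.96 × 10.4 = 497 J
q2 (condense at 100 °C): 24.4 × 2253.0 = 54973 J
q3 (cool water 100→0 °C): 24.4 × 4.21 × 100.0 = 10272 J
q4 (freeze at 0 °C): 24.4 × 334.0 = 8150 J
q5 (cool ice 0→-13.3 °C): 24.4 × 2.03 × 13.3 = 659 J
Total: 497 + 54973 + 10272 + 8150 + 659 = 74551 J = 74.6 kJ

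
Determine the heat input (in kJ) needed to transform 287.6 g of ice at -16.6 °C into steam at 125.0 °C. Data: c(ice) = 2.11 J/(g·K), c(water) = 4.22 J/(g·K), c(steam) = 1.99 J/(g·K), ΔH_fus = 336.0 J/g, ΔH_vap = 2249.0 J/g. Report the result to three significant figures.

q = 889 kJ

q1 (heat ice -16.6→0.0 °C): 287.6 × 2.11 × 16.6 = 10073 J
q2 (melt at 0 °C): 287.6 × 336.0 = 96634 J
q3 (heat water 0.0→100.0 °C): 287.6 × 4.22 × 100.0 = 121367 J
q4 (vaporize at 100 °C): 287.6 × 2249.0 = 646812 J
q5 (heat steam 100.0→125.0 °C): 287.6 × 1.99 × 25.0 = 14308 J
Total: 10073 + 96634 + 121367 + 646812 + 14308 = 889194 J = 889 kJ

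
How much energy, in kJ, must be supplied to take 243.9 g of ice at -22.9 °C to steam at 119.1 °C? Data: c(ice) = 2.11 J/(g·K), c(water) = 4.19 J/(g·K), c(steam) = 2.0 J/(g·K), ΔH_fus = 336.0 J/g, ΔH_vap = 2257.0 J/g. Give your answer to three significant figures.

q = 756 kJ

q1 (heat ice -22.9→0.0 °C): 243.9 × 2.11 × 22.9 = 11785 J
q2 (melt at 0 °C): 243.9 × 336.0 = 81950 J
q3 (heat water 0.0→100.0 °C): 243.9 × 4.19 × 100.0 = 102194 J
q4 (vaporize at 100 °C): 243.9 × 2257.0 = 550482 J
q5 (heat steam 100.0→119.1 °C): 243.9 × 2.0 × 19.1 = 9317 J
Total: 11785 + 81950 + 102194 + 550482 + 9317 = 755728 J = 756 kJ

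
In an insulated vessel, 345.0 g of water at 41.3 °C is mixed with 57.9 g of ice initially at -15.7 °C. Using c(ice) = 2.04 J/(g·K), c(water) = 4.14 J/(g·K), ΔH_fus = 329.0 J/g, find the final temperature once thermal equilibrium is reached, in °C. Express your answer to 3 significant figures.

Heat to bring ice to 0 °C and melt it: q₁ = 57.9×2.04×15.7 + 57.9×329.0 = 20904 J
Heat the water can supply cooling to 0 °C: 345.0×4.14×41.3 = 58988.8 J > q₁, so all ice melts.
Energy balance: 345.0×4.14×(41.3 − T) = 20904 + 57.9×4.14×(T − 0)
1428.3(41.3 − T) = 20904 + 239.706 T
58988.8 − 20904 = 1668.006 T
T = 38084.8 / 1668.006 = 22.83 °C

T_f = 22.8 °C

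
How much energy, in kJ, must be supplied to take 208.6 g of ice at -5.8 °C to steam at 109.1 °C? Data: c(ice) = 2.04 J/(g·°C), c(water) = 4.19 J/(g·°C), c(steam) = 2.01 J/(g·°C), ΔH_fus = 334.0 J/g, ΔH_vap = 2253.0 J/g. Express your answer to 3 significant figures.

q = 633 kJ

q1 (heat ice -5.8→0.0 °C): 208.6 × 2.04 × 5.8 = 2468 J
q2 (melt at 0 °C): 208.6 × 334.0 = 69672 J
q3 (heat water 0.0→100.0 °C): 208.6 × 4.19 × 100.0 = 87403 J
q4 (vaporize at 100 °C): 208.6 × 2253.0 = 469976 J
q5 (heat steam 100.0→109.1 °C): 208.6 × 2.01 × 9.1 = 3816 J
Total: 2468 + 69672 + 87403 + 469976 + 3816 = 633335 J = 633 kJ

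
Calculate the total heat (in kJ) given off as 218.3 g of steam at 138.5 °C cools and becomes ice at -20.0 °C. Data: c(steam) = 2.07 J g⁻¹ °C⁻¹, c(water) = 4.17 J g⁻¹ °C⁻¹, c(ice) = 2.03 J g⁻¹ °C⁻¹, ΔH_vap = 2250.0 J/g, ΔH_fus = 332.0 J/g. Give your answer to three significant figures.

q1 (cool steam 138.5→100 °C): 218.3 × 2.07 × 38.5 = 17397 J
q2 (condense at 100 °C): 218.3 × 2250.0 = 491175 J
q3 (cool water 100→0 °C): 218.3 × 4.17 × 100.0 = 91031 J
q4 (freeze at 0 °C): 218.3 × 332.0 = 72476 J
q5 (cool ice 0→-20.0 °C): 218.3 × 2.03 × 20.0 = 8863 J
Total: 17397 + 491175 + 91031 + 72476 + 8863 = 680942 J = 681 kJ

q = 681 kJ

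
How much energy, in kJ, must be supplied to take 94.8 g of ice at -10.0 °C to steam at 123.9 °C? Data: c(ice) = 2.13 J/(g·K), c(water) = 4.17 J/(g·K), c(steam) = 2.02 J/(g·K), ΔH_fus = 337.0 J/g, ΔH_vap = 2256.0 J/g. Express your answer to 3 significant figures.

q = 292 kJ

q1 (heat ice -10.0→0.0 °C): 94.8 × 2.13 × 10.0 = 2019 J
q2 (melt at 0 °C): 94.8 × 337.0 = 31948 J
q3 (heat water 0.0→100.0 °C): 94.8 × 4.17 × 100.0 = 39532 J
q4 (vaporize at 100 °C): 94.8 × 2256.0 = 213869 J
q5 (heat steam 100.0→123.9 °C): 94.8 × 2.02 × 23.9 = 4577 J
Total: 2019 + 31948 + 39532 + 213869 + 4577 = 291945 J = 292 kJ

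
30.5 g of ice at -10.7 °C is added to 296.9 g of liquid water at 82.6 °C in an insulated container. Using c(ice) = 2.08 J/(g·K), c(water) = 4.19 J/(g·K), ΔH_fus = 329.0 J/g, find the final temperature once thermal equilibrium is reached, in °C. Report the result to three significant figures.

T_f = 67.1 °C

Heat to bring ice to 0 °C and melt it: q₁ = 30.5×2.08×10.7 + 30.5×329.0 = 10713 J
Heat the water can supply cooling to 0 °C: 296.9×4.19×82.6 = 102755 J > q₁, so all ice melts.
Energy balance: 296.9×4.19×(82.6 − T) = 10713 + 30.5×4.19×(T − 0)
1244.011(82.6 − T) = 10713 + 127.795 T
102755 − 10713 = 1371.806 T
T = 92042 / 1371.806 = 67.10 °C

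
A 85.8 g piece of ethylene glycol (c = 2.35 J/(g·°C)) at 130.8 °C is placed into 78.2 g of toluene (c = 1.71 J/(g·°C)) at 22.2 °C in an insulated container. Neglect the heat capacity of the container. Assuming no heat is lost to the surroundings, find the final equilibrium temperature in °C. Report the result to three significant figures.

Heat lost by ethylene glycol = heat gained by toluene.
(85.8)(2.35)(130.8 − T) = (78.2)(1.71)(T − 22.2)
201.63 (130.8 − T) = 133.722 (T − 22.2)
26373 − 201.63 T = 133.722 T − 2968.6
29341.6 = 335.352 T
T = 87.49 °C

T_f = 87.5 °C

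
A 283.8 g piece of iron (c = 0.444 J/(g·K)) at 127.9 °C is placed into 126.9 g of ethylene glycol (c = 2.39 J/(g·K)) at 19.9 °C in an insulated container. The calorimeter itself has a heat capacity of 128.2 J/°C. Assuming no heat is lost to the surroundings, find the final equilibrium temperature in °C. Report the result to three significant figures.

Heat lost by iron = heat gained by ethylene glycol + calorimeter.
(283.8)(0.444)(127.9 − T) = [(126.9)(2.39) + 128.2](T − 19.9)
126.0072 (127.9 − T) = 431.491 (T − 19.9)
16116 − 126.0072 T = 431.491 T − 8586.7
24702.7 = 557.4982 T
T = 44.31 °C

T_f = 44.3 °C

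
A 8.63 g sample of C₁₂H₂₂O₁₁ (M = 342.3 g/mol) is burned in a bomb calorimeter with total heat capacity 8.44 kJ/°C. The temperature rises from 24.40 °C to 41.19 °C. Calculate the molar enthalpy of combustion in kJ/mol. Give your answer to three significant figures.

ΔT = 41.19 − 24.40 = 16.79 °C
q_cal = C_cal × ΔT = 8.44 × 16.79 = 141.7076 kJ
n = 8.63 / 342.3 = 0.02521 mol
q_rxn = −q_cal = -141.7076 kJ
ΔH = -141.7076 / 0.02521 = -5621 kJ/mol

ΔH = -5620 kJ/mol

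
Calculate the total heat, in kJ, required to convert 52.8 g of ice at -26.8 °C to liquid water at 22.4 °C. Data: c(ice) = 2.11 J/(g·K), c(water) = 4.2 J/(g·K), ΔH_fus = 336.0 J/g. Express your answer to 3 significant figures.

q1 (heat ice -26.8→0.0 °C): 52.8 × 2.11 × 26.8 = 2986 J
q2 (melt at 0 °C): 52.8 × 336.0 = 17741 J
q3 (heat water 0.0→22.4 °C): 52.8 × 4.2 × 22.4 = 4967 J
Total: 2986 + 17741 + 4967 = 25694 J = 25.7 kJ

q = 25.7 kJ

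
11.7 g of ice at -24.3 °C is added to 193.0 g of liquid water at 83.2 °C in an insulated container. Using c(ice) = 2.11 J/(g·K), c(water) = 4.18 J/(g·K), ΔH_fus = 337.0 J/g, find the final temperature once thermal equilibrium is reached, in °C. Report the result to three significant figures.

T_f = 73.1 °C

Heat to bring ice to 0 °C and melt it: q₁ = 11.7×2.11×24.3 + 11.7×337.0 = 4542.8 J
Heat the water can supply cooling to 0 °C: 193.0×4.18×83.2 = 67120.8 J > q₁, so all ice melts.
Energy balance: 193.0×4.18×(83.2 − T) = 4542.8 + 11.7×4.18×(T − 0)
806.74(83.2 − T) = 4542.8 + 48.906 T
67120.8 − 4542.8 = 855.646 T
T = 62578.0 / 855.646 = 73.14 °C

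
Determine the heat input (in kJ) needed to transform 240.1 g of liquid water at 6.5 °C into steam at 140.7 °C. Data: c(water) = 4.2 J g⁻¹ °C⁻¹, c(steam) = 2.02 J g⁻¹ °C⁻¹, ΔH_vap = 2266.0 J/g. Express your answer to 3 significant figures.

q1 (heat water 6.5→100.0 °C): 240.1 × 4.2 × 93.5 = 94287 J
q2 (vaporize at 100 °C): 240.1 × 2266.0 = 544067 J
q3 (heat steam 100.0→140.7 °C): 240.1 × 2.02 × 40.7 = 19740 J
Total: 94287 + 544067 + 19740 = 658094 J = 658 kJ

q = 658 kJ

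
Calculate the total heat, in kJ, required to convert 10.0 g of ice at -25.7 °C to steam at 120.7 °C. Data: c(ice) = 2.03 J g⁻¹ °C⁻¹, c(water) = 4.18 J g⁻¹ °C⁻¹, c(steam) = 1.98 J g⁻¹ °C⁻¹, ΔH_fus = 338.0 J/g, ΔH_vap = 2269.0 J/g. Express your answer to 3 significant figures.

q1 (heat ice -25.7→0.0 °C): 10.0 × 2.03 × 25.7 = 522 J
q2 (melt at 0 °C): 10.0 × 338.0 = 3380 J
q3 (heat water 0.0→100.0 °C): 10.0 × 4.18 × 100.0 = 4180 J
q4 (vaporize at 100 °C): 10.0 × 2269.0 = 22690 J
q5 (heat steam 100.0→120.7 °C): 10.0 × 1.98 × 20.7 = 410 J
Total: 522 + 3380 + 4180 + 22690 + 410 = 31182 J = 31.2 kJ

q = 31.2 kJ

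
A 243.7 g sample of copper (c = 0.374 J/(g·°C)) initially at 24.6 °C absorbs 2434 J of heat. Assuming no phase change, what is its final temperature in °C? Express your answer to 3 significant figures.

T_f = 51.3 °C

ΔT = q / (m c) = 2434 / (243.7 × 0.374) = 26.71 °C
T_f = 24.6 + 26.71 = 51.31 °C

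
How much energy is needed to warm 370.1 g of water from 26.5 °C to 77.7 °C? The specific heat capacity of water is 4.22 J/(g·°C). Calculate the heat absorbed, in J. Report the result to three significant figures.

q = m c ΔT = 370.1 × 4.22 × (77.7 − 26.5)
q = 370.1 × 4.22 × 51.2 = 79970 J

q = 80000 J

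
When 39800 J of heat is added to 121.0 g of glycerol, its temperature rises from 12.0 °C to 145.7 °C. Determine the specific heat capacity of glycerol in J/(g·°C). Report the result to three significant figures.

c = 2.46 J/(g·°C)

c = q / (m ΔT) = 39800 / (121.0 × 133.7)
c = 39800 / 16177.7 = 2.46 J/(g·°C)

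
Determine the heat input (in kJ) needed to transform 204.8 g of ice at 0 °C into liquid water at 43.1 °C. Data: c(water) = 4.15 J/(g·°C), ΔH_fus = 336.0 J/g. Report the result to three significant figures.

q1 (melt at 0 °C): 204.8 × 336.0 = 68813 J
q2 (heat water 0.0→43.1 °C): 204.8 × 4.15 × 43.1 = 36632 J
Total: 68813 + 36632 = 105445 J = 105 kJ

q = 105 kJ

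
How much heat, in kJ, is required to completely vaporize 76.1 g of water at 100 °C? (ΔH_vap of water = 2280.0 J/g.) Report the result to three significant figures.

q = 174 kJ

q = m × ΔH_vap = 76.1 × 2280.0 = 173500 J = 174 kJ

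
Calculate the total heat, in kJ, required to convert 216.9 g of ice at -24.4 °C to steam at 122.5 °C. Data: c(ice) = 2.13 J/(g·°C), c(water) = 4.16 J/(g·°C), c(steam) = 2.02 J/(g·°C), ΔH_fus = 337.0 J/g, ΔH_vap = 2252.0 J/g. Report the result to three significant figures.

q1 (heat ice -24.4→0.0 °C): 216.9 × 2.13 × 24.4 = 11273 J
q2 (melt at 0 °C): 216.9 × 337.0 = 73095 J
q3 (heat water 0.0→100.0 °C): 216.9 × 4.16 × 100.0 = 90230 J
q4 (vaporize at 100 °C): 216.9 × 2252.0 = 488459 J
q5 (heat steam 100.0→122.5 °C): 216.9 × 2.02 × 22.5 = 9858 J
Total: 11273 + 73095 + 90230 + 488459 + 9858 = 672915 J = 673 kJ

q = 673 kJ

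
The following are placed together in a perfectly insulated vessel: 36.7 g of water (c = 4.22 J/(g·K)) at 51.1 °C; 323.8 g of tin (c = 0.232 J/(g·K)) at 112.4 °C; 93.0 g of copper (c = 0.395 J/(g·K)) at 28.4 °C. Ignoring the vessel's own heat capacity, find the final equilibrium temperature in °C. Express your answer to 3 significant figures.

Σ mᵢcᵢ(T − Tᵢ) = 0  ⇒  T = Σ mᵢcᵢTᵢ / Σ mᵢcᵢ
Σ mᵢcᵢ = 36.7×4.22 + 323.8×0.232 + 93.0×0.395 = 266.7306
Σ mᵢcᵢTᵢ = 154.874×51.1 + 75.1216×112.4 + 36.735×28.4 = 17401
T = 17401 / 266.7306 = 65.24 °C

T_f = 65.2 °C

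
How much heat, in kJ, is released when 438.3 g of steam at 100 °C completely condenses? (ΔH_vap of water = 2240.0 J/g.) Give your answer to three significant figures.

q = m × ΔH_vap = 438.3 × 2240.0 = 981800 J = 982 kJ

q = 982 kJ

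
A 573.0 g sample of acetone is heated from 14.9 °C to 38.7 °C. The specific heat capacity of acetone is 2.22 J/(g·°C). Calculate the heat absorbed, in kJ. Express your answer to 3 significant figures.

q = 30.3 kJ

q = m c ΔT = 573.0 × 2.22 × (38.7 − 14.9)
q = 573.0 × 2.22 × 23.8 = 30280 J = 30.3 kJ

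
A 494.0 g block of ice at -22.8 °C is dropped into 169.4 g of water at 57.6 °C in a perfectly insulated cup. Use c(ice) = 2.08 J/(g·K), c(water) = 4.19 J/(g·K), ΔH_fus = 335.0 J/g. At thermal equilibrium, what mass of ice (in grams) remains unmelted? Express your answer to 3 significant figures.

Heat to warm all ice to 0 °C: 494.0×2.08×22.8 = 23427 J
Heat released by water cooling to 0 °C: 169.4×4.19×57.6 = 40884 J
40884 J < 23427 + 494.0×335.0 = 188917 J, so not all ice melts; final T = 0 °C.
Heat left for melting: 40884 − 23427 = 17457 J
Mass melted = 17457 / 335.0 = 52.11 g
Ice remaining = 494.0 − 52.11 = 441.89 g

m_ice remaining = 442 g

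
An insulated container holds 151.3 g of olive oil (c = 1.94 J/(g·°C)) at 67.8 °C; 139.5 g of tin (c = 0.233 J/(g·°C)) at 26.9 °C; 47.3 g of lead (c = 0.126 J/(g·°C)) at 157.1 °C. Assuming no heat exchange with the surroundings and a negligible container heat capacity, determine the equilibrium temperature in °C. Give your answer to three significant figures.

T_f = 65.4 °C

Σ mᵢcᵢ(T − Tᵢ) = 0  ⇒  T = Σ mᵢcᵢTᵢ / Σ mᵢcᵢ
Σ mᵢcᵢ = 151.3×1.94 + 139.5×0.233 + 47.3×0.126 = 331.9853
Σ mᵢcᵢTᵢ = 293.522×67.8 + 32.5035×26.9 + 5.9598×157.1 = 21711
T = 21711 / 331.9853 = 65.40 °C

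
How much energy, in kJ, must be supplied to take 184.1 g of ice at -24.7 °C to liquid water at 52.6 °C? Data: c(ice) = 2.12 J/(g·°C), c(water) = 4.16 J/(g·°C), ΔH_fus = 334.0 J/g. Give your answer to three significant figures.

q = 111 kJ

q1 (heat ice -24.7→0.0 °C): 184.1 × 2.12 × 24.7 = 9640 J
q2 (melt at 0 °C): 184.1 × 334.0 = 61489 J
q3 (heat water 0.0→52.6 °C): 184.1 × 4.16 × 52.6 = 40284 J
Total: 9640 + 61489 + 40284 = 111413 J = 111 kJ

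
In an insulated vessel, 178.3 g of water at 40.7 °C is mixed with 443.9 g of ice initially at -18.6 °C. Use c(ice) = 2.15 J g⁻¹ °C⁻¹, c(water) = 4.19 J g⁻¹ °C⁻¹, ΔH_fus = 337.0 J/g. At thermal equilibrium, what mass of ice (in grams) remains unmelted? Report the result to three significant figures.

m_ice remaining = 406 g

Heat to warm all ice to 0 °C: 443.9×2.15×18.6 = 17752 J
Heat released by water cooling to 0 °C: 178.3×4.19×40.7 = 30406 J
30406 J < 17752 + 443.9×337.0 = 167346.3 J, so not all ice melts; final T = 0 °C.
Heat left for melting: 30406 − 17752 = 12654 J
Mass melted = 12654 / 337.0 = 37.55 g
Ice remaining = 443.9 − 37.55 = 406.35 g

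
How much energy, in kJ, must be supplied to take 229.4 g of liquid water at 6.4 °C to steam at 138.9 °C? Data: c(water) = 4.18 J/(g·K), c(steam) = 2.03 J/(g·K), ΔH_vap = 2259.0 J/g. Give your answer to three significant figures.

q1 (heat water 6.4→100.0 °C): 229.4 × 4.18 × 93.6 = 89752 J
q2 (vaporize at 100 °C): 229.4 × 2259.0 = 518215 J
q3 (heat steam 100.0→138.9 °C): 229.4 × 2.03 × 38.9 = 18115 J
Total: 89752 + 518215 + 18115 = 626082 J = 626 kJ

q = 626 kJ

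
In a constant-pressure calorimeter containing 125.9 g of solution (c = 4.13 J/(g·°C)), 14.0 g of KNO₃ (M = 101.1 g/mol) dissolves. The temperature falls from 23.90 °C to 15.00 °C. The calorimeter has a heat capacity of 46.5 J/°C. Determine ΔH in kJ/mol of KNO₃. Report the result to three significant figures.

|ΔT| = |15.00 − 23.90| = 8.90 °C
|q_surr| = (125.9 × 4.13 + 46.5) × 8.90 = 566.467 × 8.90 = 5042 J
n(KNO₃) = 14.0 / 101.1 = 0.1385 mol
Temperature fell, so q_rxn = +|q_surr| = 5.042 kJ
ΔH = q_rxn / n = 36.40 kJ/mol

ΔH = 36.4 kJ/mol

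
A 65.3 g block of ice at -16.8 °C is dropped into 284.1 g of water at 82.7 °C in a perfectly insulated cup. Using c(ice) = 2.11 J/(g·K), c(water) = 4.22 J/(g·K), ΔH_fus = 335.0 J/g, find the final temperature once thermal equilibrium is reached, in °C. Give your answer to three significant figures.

T_f = 50.8 °C

Heat to bring ice to 0 °C and melt it: q₁ = 65.3×2.11×16.8 + 65.3×335.0 = 24190 J
Heat the water can supply cooling to 0 °C: 284.1×4.22×82.7 = 99149.2 J > q₁, so all ice melts.
Energy balance: 284.1×4.22×(82.7 − T) = 24190 + 65.3×4.22×(T − 0)
1198.902(82.7 − T) = 24190 + 275.566 T
99149.2 − 24190 = 1474.468 T
T = 74959.2 / 1474.468 = 50.84 °C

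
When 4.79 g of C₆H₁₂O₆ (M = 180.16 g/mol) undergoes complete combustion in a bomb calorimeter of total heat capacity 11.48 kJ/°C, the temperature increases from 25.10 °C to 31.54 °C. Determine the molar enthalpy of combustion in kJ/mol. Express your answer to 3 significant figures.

ΔT = 31.54 − 25.10 = 6.44 °C
q_cal = C_cal × ΔT = 11.48 × 6.44 = 73.9312 kJ
n = 4.79 / 180.16 = 0.02659 mol
q_rxn = −q_cal = -73.9312 kJ
ΔH = -73.9312 / 0.02659 = -2780 kJ/mol

ΔH = -2780 kJ/mol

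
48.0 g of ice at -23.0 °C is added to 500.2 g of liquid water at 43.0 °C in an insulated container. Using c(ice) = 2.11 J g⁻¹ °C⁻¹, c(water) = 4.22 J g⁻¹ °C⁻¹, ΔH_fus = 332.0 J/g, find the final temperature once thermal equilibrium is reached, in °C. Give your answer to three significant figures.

Heat to bring ice to 0 °C and melt it: q₁ = 48.0×2.11×23.0 + 48.0×332.0 = 18265 J
Heat the water can supply cooling to 0 °C: 500.2×4.22×43.0 = 90766.3 J > q₁, so all ice melts.
Energy balance: 500.2×4.22×(43.0 − T) = 18265 + 48.0×4.22×(T − 0)
2110.844(43.0 − T) = 18265 + 202.56 T
90766.3 − 18265 = 2313.404 T
T = 72501.3 / 2313.404 = 31.34 °C

T_f = 31.3 °C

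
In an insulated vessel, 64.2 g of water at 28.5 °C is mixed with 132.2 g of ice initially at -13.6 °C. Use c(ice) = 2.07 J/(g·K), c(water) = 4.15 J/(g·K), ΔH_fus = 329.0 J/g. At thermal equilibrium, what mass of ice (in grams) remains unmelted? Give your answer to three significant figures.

m_ice remaining = 120 g

Heat to warm all ice to 0 °C: 132.2×2.07×13.6 = 3721.7 J
Heat released by water cooling to 0 °C: 64.2×4.15×28.5 = 7593.3 J
7593.3 J < 3721.7 + 132.2×329.0 = 47215.5 J, so not all ice melts; final T = 0 °C.
Heat left for melting: 7593.3 − 3721.7 = 3871.6 J
Mass melted = 3871.6 / 329.0 = 11.77 g
Ice remaining = 132.2 − 11.77 = 120.43 g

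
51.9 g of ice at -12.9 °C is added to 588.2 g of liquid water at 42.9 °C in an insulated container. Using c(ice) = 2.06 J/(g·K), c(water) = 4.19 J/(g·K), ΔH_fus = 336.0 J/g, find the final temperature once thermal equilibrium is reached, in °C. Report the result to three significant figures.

T_f = 32.4 °C

Heat to bring ice to 0 °C and melt it: q₁ = 51.9×2.06×12.9 + 51.9×336.0 = 18818 J
Heat the water can supply cooling to 0 °C: 588.2×4.19×42.9 = 105730 J > q₁, so all ice melts.
Energy balance: 588.2×4.19×(42.9 − T) = 18818 + 51.9×4.19×(T − 0)
2464.558(42.9 − T) = 18818 + 217.461 T
105730 − 18818 = 2682.019 T
T = 86912 / 2682.019 = 32.41 °C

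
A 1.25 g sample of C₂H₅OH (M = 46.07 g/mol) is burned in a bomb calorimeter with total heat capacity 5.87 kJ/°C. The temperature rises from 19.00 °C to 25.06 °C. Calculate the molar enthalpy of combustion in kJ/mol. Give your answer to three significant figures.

ΔH = -1310 kJ/mol

ΔT = 25.06 − 19.00 = 6.06 °C
q_cal = C_cal × ΔT = 5.87 × 6.06 = 35.5722 kJ
n = 1.25 / 46.07 = 0.02713 mol
q_rxn = −q_cal = -35.5722 kJ
ΔH = -35.5722 / 0.02713 = -1311 kJ/mol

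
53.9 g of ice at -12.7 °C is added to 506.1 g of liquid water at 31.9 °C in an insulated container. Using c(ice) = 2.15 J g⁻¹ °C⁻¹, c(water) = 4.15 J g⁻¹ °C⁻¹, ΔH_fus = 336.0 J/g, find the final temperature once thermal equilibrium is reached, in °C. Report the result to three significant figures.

T_f = 20.4 °C

Heat to bring ice to 0 °C and melt it: q₁ = 53.9×2.15×12.7 + 53.9×336.0 = 19582 J
Heat the water can supply cooling to 0 °C: 506.1×4.15×31.9 = 67000.0 J > q₁, so all ice melts.
Energy balance: 506.1×4.15×(31.9 − T) = 19582 + 53.9×4.15×(T − 0)
2100.315(31.9 − T) = 19582 + 223.685 T
67000.0 − 19582 = 2324.000 T
T = 47418.0 / 2324.000 = 20.40 °C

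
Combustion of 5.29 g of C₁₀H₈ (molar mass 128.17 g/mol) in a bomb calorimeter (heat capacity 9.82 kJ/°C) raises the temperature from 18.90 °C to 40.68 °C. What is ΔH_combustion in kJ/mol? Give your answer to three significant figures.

ΔH = -5180 kJ/mol

ΔT = 40.68 − 18.90 = 21.78 °C
q_cal = C_cal × ΔT = 9.82 × 21.78 = 213.8796 kJ
n = 5.29 / 128.17 = 0.04127 mol
q_rxn = −q_cal = -213.8796 kJ
ΔH = -213.8796 / 0.04127 = -5182 kJ/mol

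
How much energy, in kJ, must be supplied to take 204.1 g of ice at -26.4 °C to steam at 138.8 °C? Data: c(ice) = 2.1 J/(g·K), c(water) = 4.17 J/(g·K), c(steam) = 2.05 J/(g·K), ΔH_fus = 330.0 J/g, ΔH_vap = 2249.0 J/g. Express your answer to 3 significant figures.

q1 (heat ice -26.4→0.0 °C): 204.1 × 2.1 × 26.4 = 11315 J
q2 (melt at 0 °C): 204.1 × 330.0 = 67353 J
q3 (heat water 0.0→100.0 °C): 204.1 × 4.17 × 100.0 = 85110 J
q4 (vaporize at 100 °C): 204.1 × 2249.0 = 459021 J
q5 (heat steam 100.0→138.8 °C): 204.1 × 2.05 × 38.8 = 16234 J
Total: 11315 + 67353 + 85110 + 459021 + 16234 = 639033 J = 639 kJ

q = 639 kJ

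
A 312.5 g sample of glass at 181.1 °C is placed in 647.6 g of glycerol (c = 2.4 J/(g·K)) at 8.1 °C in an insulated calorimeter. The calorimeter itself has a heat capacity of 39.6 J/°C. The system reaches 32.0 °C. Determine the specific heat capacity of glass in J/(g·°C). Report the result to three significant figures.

q_gained = (647.6 × 2.4 + 39.6) × (32.0 − 8.1) = 38093 J
q_lost = 312.5 × c × (181.1 − 32.0) = 46593.75 c
Set equal: c = 38093 / 46593.75 = 0.818 J/(g·°C)

c = 0.818 J/(g·°C)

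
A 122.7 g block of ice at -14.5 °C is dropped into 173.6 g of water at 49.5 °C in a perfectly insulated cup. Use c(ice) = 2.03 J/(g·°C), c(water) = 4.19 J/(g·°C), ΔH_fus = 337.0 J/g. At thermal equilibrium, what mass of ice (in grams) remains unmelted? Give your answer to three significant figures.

Heat to warm all ice to 0 °C: 122.7×2.03×14.5 = 3611.7 J
Heat released by water cooling to 0 °C: 173.6×4.19×49.5 = 36006 J
36006 J < 3611.7 + 122.7×337.0 = 44961.6 J, so not all ice melts; final T = 0 °C.
Heat left for melting: 36006 − 3611.7 = 32394.3 J
Mass melted = 32394.3 / 337.0 = 96.13 g
Ice remaining = 122.7 − 96.13 = 26.57 g

m_ice remaining = 26.6 g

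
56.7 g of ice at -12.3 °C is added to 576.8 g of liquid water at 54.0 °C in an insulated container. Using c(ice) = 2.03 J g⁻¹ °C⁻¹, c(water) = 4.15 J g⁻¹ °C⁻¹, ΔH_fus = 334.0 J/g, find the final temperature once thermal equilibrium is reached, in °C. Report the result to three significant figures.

T_f = 41.4 °C

Heat to bring ice to 0 °C and melt it: q₁ = 56.7×2.03×12.3 + 56.7×334.0 = 20354 J
Heat the water can supply cooling to 0 °C: 576.8×4.15×54.0 = 129261 J > q₁, so all ice melts.
Energy balance: 576.8×4.15×(54.0 − T) = 20354 + 56.7×4.15×(T − 0)
2393.72(54.0 − T) = 20354 + 235.305 T
129261 − 20354 = 2629.025 T
T = 108907 / 2629.025 = 41.42 °C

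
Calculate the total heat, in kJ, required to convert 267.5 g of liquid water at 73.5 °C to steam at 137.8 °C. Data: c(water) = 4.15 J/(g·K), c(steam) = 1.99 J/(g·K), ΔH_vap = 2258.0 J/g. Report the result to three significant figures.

q = 654 kJ

q1 (heat water 73.5→100.0 °C): 267.5 × 4.15 × 26.5 = 29418 J
q2 (vaporize at 100 °C): 267.5 × 2258.0 = 604015 J
q3 (heat steam 100.0→137.8 °C): 267.5 × 1.99 × 37.8 = 20122 J
Total: 29418 + 604015 + 20122 = 653555 J = 654 kJ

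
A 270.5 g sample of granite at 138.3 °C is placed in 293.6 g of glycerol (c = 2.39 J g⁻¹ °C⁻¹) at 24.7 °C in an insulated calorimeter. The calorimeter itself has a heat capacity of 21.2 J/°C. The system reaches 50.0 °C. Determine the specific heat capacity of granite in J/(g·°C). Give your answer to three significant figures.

c = 0.766 J/(g·°C)

q_gained = (293.6 × 2.39 + 21.2) × (50.0 − 24.7) = 18290 J
q_lost = 270.5 × c × (138.3 − 50.0) = 23885.15 c
Set equal: c = 18290 / 23885.15 = 0.766 J/(g·°C)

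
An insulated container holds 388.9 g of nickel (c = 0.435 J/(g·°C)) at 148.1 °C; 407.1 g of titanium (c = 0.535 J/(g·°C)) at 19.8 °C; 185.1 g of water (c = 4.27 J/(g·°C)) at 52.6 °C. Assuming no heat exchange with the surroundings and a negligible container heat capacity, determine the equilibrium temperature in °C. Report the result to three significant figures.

Σ mᵢcᵢ(T − Tᵢ) = 0  ⇒  T = Σ mᵢcᵢTᵢ / Σ mᵢcᵢ
Σ mᵢcᵢ = 388.9×0.435 + 407.1×0.535 + 185.1×4.27 = 1177.3470
Σ mᵢcᵢTᵢ = 169.1715×148.1 + 217.7985×19.8 + 790.377×52.6 = 70941
T = 70941 / 1177.3470 = 60.25 °C

T_f = 60.3 °C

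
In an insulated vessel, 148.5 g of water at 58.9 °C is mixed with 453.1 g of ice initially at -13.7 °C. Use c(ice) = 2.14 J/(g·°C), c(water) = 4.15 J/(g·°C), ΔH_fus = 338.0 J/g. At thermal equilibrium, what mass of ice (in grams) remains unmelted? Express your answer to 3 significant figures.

Heat to warm all ice to 0 °C: 453.1×2.14×13.7 = 13284 J
Heat released by water cooling to 0 °C: 148.5×4.15×58.9 = 36299 J
36299 J < 13284 + 453.1×338.0 = 166431.8 J, so not all ice melts; final T = 0 °C.
Heat left for melting: 36299 − 13284 = 23015 J
Mass melted = 23015 / 338.0 = 68.09 g
Ice remaining = 453.1 − 68.09 = 385.01 g

m_ice remaining = 385 g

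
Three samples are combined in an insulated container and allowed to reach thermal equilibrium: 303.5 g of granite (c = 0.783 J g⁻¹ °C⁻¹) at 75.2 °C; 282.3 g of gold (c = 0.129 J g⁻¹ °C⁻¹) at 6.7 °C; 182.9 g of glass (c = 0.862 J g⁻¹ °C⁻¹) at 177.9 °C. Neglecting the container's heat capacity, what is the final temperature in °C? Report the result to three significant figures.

Σ mᵢcᵢ(T − Tᵢ) = 0  ⇒  T = Σ mᵢcᵢTᵢ / Σ mᵢcᵢ
Σ mᵢcᵢ = 303.5×0.783 + 282.3×0.129 + 182.9×0.862 = 431.7170
Σ mᵢcᵢTᵢ = 237.6405×75.2 + 36.4167×6.7 + 157.6598×177.9 = 46162
T = 46162 / 431.7170 = 106.9 °C

T_f = 107 °C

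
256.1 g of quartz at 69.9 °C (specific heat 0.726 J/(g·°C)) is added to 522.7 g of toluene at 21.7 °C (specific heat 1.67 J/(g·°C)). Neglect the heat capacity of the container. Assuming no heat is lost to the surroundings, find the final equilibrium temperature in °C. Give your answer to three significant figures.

T_f = 30.2 °C

Heat lost by quartz = heat gained by toluene.
(256.1)(0.726)(69.9 − T) = (522.7)(1.67)(T − 21.7)
185.9286 (69.9 − T) = 872.909 (T − 21.7)
12996 − 185.9286 T = 872.909 T − 18942
31938 = 1058.8376 T
T = 30.16 °C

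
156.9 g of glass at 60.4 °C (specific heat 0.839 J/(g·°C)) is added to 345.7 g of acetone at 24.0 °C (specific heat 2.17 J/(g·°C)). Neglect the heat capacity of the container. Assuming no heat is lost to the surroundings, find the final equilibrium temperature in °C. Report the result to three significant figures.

Heat lost by glass = heat gained by acetone.
(156.9)(0.839)(60.4 − T) = (345.7)(2.17)(T − 24.0)
131.6391 (60.4 − T) = 750.169 (T − 24.0)
7951.0 − 131.6391 T = 750.169 T − 18004
25955.0 = 881.8081 T
T = 29.43 °C

T_f = 29.4 °C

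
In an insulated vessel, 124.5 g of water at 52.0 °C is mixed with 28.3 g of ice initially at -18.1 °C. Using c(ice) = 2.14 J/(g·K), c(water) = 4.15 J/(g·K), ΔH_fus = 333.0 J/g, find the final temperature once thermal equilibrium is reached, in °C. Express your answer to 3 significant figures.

Heat to bring ice to 0 °C and melt it: q₁ = 28.3×2.14×18.1 + 28.3×333.0 = 10520 J
Heat the water can supply cooling to 0 °C: 124.5×4.15×52.0 = 26867.1 J > q₁, so all ice melts.
Energy balance: 124.5×4.15×(52.0 − T) = 10520 + 28.3×4.15×(T − 0)
516.675(52.0 − T) = 10520 + 117.445 T
26867.1 − 10520 = 634.120 T
T = 16347.1 / 634.120 = 25.78 °C

T_f = 25.8 °C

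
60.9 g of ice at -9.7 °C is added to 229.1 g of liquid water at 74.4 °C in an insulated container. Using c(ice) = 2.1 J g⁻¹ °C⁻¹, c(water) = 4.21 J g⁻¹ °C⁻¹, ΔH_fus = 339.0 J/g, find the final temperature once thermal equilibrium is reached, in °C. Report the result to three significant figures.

Heat to bring ice to 0 °C and melt it: q₁ = 60.9×2.1×9.7 + 60.9×339.0 = 21885.6 J
Heat the water can supply cooling to 0 °C: 229.1×4.21×74.4 = 71759.62 J > q₁, so all ice melts.
Energy balance: 229.1×4.21×(74.4 − T) = 21885.6 + 60.9×4.21×(T − 0)
964.511(74.4 − T) = 21885.6 + 256.389 T
71759.62 − 21885.6 = 1220.900 T
T = 49874.02 / 1220.900 = 40.85 °C

T_f = 40.9 °C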